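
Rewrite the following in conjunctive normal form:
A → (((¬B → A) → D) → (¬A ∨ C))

¬A ∨ ¬D ∨ C

A → (((¬B → A) → D) → (¬A ∨ C))
⇔ ¬A ∨ (((¬B → A) → D) → (¬A ∨ C))   [eliminate →]
⇔ ¬A ∨ ¬((¬B → A) → D) ∨ ¬A ∨ C   [eliminate →]
⇔ ¬A ∨ ¬(¬(¬B → A) ∨ D) ∨ ¬A ∨ C   [eliminate →]
⇔ ¬A ∨ ¬(¬(¬¬B ∨ A) ∨ D) ∨ ¬A ∨ C   [eliminate →]
⇔ ¬A ∨ (¬¬(¬¬B ∨ A) ∧ ¬D) ∨ ¬A ∨ C   [De Morgan]
⇔ ¬A ∨ ((¬¬B ∨ A) ∧ ¬D) ∨ ¬A ∨ C   [double negation]
⇔ ¬A ∨ ((B ∨ A) ∧ ¬D) ∨ ¬A ∨ C   [double negation]
⇔ (¬A ∨ B ∨ A ∨ ¬A ∨ C) ∧ (¬A ∨ ¬D ∨ ¬A ∨ C)   [distribute ∨ over ∧]
⇔ ¬A ∨ ¬D ∨ C   [simplify]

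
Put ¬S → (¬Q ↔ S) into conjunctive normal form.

S ∨ Q

¬S → (¬Q ↔ S)
≡ ¬¬S ∨ (¬Q ↔ S)   [eliminate →]
≡ ¬¬S ∨ ((¬Q → S) ∧ (S → ¬Q))   [eliminate ↔]
≡ ¬¬S ∨ ((¬¬Q ∨ S) ∧ (S → ¬Q))   [eliminate →]
≡ ¬¬S ∨ ((¬¬Q ∨ S) ∧ (¬S ∨ ¬Q))   [eliminate →]
≡ S ∨ ((¬¬Q ∨ S) ∧ (¬S ∨ ¬Q))   [double negation]
≡ S ∨ ((Q ∨ S) ∧ (¬S ∨ ¬Q))   [double negation]
≡ (S ∨ Q ∨ S) ∧ (S ∨ ¬S ∨ ¬Q)   [distribute ∨ over ∧]
≡ S ∨ Q   [simplify]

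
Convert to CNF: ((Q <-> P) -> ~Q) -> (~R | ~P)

~P | Q | ~R

((Q <-> P) -> ~Q) -> (~R | ~P)
= ~((Q <-> P) -> ~Q) | ~R | ~P   [eliminate ->]
= ~(~(Q <-> P) | ~Q) | ~R | ~P   [eliminate ->]
= ~(~((Q -> P) & (P -> Q)) | ~Q) | ~R | ~P   [eliminate <->]
= ~(~((~Q | P) & (P -> Q)) | ~Q) | ~R | ~P   [eliminate ->]
= ~(~((~Q | P) & (~P | Q)) | ~Q) | ~R | ~P   [eliminate ->]
= (~~((~Q | P) & (~P | Q)) & ~~Q) | ~R | ~P   [De Morgan]
= ((~Q | P) & (~P | Q) & ~~Q) | ~R | ~P   [double negation]
= ((~Q | P) & (~P | Q) & Q) | ~R | ~P   [double negation]
= (~Q | P | ~R | ~P) & (~P | Q | ~R | ~P) & (Q | ~R | ~P)   [distribute | over &]
= ~P | Q | ~R   [simplify]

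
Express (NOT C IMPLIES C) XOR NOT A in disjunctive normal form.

(NOT C IMPLIES C) XOR NOT A
≡ ((NOT C IMPLIES C) AND NOT NOT A) OR (NOT (NOT C IMPLIES C) AND NOT A)   [expand XOR]
≡ ((NOT NOT C OR C) AND NOT NOT A) OR (NOT (NOT C IMPLIES C) AND NOT A)   [eliminate IMPLIES]
≡ ((NOT NOT C OR C) AND NOT NOT A) OR (NOT (NOT NOT C OR C) AND NOT A)   [eliminate IMPLIES]
≡ ((C OR C) AND NOT NOT A) OR (NOT (NOT NOT C OR C) AND NOT A)   [double negation]
≡ ((C OR C) AND A) OR (NOT (NOT NOT C OR C) AND NOT A)   [double negation]
≡ ((C OR C) AND A) OR (NOT NOT NOT C AND NOT C AND NOT A)   [De Morgan]
≡ ((C OR C) AND A) OR (NOT C AND NOT C AND NOT A)   [double negation]
≡ (C AND A) OR (C AND A) OR (NOT C AND NOT C AND NOT A)   [distribute AND over OR]
≡ (C AND A) OR (NOT C AND NOT A)   [simplify]

(C AND A) OR (NOT C AND NOT A)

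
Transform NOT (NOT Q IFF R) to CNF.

NOT (NOT Q IFF R)
≡ NOT ((NOT Q IMPLIES R) AND (R IMPLIES NOT Q))   [eliminate IFF]
≡ NOT ((NOT NOT Q OR R) AND (R IMPLIES NOT Q))   [eliminate IMPLIES]
≡ NOT ((NOT NOT Q OR R) AND (NOT R OR NOT Q))   [eliminate IMPLIES]
≡ NOT (NOT NOT Q OR R) OR NOT (NOT R OR NOT Q)   [De Morgan]
≡ (NOT NOT NOT Q AND NOT R) OR NOT (NOT R OR NOT Q)   [De Morgan]
≡ (NOT Q AND NOT R) OR NOT (NOT R OR NOT Q)   [double negation]
≡ (NOT Q AND NOT R) OR (NOT NOT R AND NOT NOT Q)   [De Morgan]
≡ (NOT Q AND NOT R) OR (R AND NOT NOT Q)   [double negation]
≡ (NOT Q AND NOT R) OR (R AND Q)   [double negation]
≡ (NOT Q OR R) AND (NOT Q OR Q) AND (NOT R OR R) AND (NOT R OR Q)   [distribute OR over AND]
≡ (NOT Q OR R) AND (NOT R OR Q)   [simplify]

(NOT Q OR R) AND (NOT R OR Q)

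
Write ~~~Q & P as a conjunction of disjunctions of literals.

~Q & P

~~~Q & P
≡ ~Q & P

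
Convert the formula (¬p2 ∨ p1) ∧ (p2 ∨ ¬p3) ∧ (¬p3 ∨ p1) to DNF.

(¬p2 ∧ ¬p3) ∨ (p1 ∧ p2) ∨ (p1 ∧ ¬p3)

(¬p2 ∨ p1) ∧ (p2 ∨ ¬p3) ∧ (¬p3 ∨ p1)
≡ (¬p2 ∧ p2 ∧ ¬p3) ∨ (¬p2 ∧ p2 ∧ p1) ∨ (¬p2 ∧ ¬p3 ∧ ¬p3) ∨ (¬p2 ∧ ¬p3 ∧ p1) ∨ (p1 ∧ p2 ∧ ¬p3) ∨ (p1 ∧ p2 ∧ p1) ∨ (p1 ∧ ¬p3 ∧ ¬p3) ∨ (p1 ∧ ¬p3 ∧ p1)   [distribute ∧ over ∨]
≡ (¬p2 ∧ ¬p3) ∨ (p1 ∧ p2) ∨ (p1 ∧ ¬p3)   [simplify]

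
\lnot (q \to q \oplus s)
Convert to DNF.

q \land s

\lnot (q \to q \oplus s)
≡ \lnot (\lnot q \lor (q \oplus s))   [eliminate \to]
≡ \lnot (\lnot q \lor q \land \lnot s \lor \lnot q \land s)   [expand \oplus]
≡ \lnot \lnot q \land \lnot (q \land \lnot s) \land \lnot (\lnot q \land s)   [De Morgan]
≡ q \land \lnot (q \land \lnot s) \land \lnot (\lnot q \land s)   [double negation]
≡ q \land (\lnot q \lor \lnot \lnot s) \land \lnot (\lnot q \land s)   [De Morgan]
≡ q \land (\lnot q \lor s) \land \lnot (\lnot q \land s)   [double negation]
≡ q \land (\lnot q \lor s) \land (\lnot \lnot q \lor \lnot s)   [De Morgan]
≡ q \land (\lnot q \lor s) \land (q \lor \lnot s)   [double negation]
≡ q \land \lnot q \land q \lor q \land \lnot q \land \lnot s \lor q \land s \land q \lor q \land s \land \lnot s   [distribute \land over \lor]
≡ q \land s   [simplify]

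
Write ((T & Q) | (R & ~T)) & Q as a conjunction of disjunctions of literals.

((T & Q) | (R & ~T)) & Q
= (T | R) & (T | ~T) & (Q | R) & (Q | ~T) & Q   — distribute | over &
= (T | R) & Q   — simplify

(T | R) & Q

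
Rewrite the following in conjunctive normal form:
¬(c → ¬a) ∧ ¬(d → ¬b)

¬(c → ¬a) ∧ ¬(d → ¬b)
≡ ¬(¬c ∨ ¬a) ∧ ¬(d → ¬b)
≡ ¬(¬c ∨ ¬a) ∧ ¬(¬d ∨ ¬b)
≡ ¬¬c ∧ ¬¬a ∧ ¬(¬d ∨ ¬b)
≡ c ∧ ¬¬a ∧ ¬(¬d ∨ ¬b)
≡ c ∧ a ∧ ¬(¬d ∨ ¬b)
≡ c ∧ a ∧ ¬¬d ∧ ¬¬b
≡ c ∧ a ∧ d ∧ ¬¬b
≡ c ∧ a ∧ d ∧ b

c ∧ a ∧ d ∧ b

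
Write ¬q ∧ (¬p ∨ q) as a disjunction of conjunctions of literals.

¬q ∧ ¬p

¬q ∧ (¬p ∨ q)
⇔ (¬q ∧ ¬p) ∨ (¬q ∧ q)   [distribute ∧ over ∨]
⇔ ¬q ∧ ¬p   [simplify]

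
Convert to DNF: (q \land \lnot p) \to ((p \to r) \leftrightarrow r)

\lnot q \lor p \lor r

(q \land \lnot p) \to ((p \to r) \leftrightarrow r)
≡ \lnot (q \land \lnot p) \lor ((p \to r) \leftrightarrow r)   [eliminate \to]
≡ \lnot (q \land \lnot p) \lor (((p \to r) \to r) \land (r \to (p \to r)))   [eliminate \leftrightarrow]
≡ \lnot (q \land \lnot p) \lor ((\lnot (p \to r) \lor r) \land (r \to (p \to r)))   [eliminate \to]
≡ \lnot (q \land \lnot p) \lor ((\lnot (\lnot p \lor r) \lor r) \land (r \to (p \to r)))   [eliminate \to]
≡ \lnot (q \land \lnot p) \lor ((\lnot (\lnot p \lor r) \lor r) \land (\lnot r \lor (p \to r)))   [eliminate \to]
≡ \lnot (q \land \lnot p) \lor ((\lnot (\lnot p \lor r) \lor r) \land (\lnot r \lor \lnot p \lor r))   [eliminate \to]
≡ \lnot q \lor \lnot \lnot p \lor ((\lnot (\lnot p \lor r) \lor r) \land (\lnot r \lor \lnot p \lor r))   [De Morgan]
≡ \lnot q \lor p \lor ((\lnot (\lnot p \lor r) \lor r) \land (\lnot r \lor \lnot p \lor r))   [double negation]
≡ \lnot q \lor p \lor (((\lnot \lnot p \land \lnot r) \lor r) \land (\lnot r \lor \lnot p \lor r))   [De Morgan]
≡ \lnot q \lor p \lor (((p \land \lnot r) \lor r) \land (\lnot r \lor \lnot p \lor r))   [double negation]
≡ \lnot q \lor p \lor (p \land \lnot r \land \lnot r) \lor (p \land \lnot r \land \lnot p) \lor (p \land \lnot r \land r) \lor (r \land \lnot r) \lor (r \land \lnot p) \lor (r \land r)   [distribute \land over \lor]
≡ \lnot q \lor p \lor r   [simplify]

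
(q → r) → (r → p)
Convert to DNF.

(q → r) → (r → p)
≡ ¬(q → r) ∨ (r → p)   (eliminate →)
≡ ¬(¬q ∨ r) ∨ (r → p)   (eliminate →)
≡ ¬(¬q ∨ r) ∨ ¬r ∨ p   (eliminate →)
≡ (¬¬q ∧ ¬r) ∨ ¬r ∨ p   (De Morgan)
≡ (q ∧ ¬r) ∨ ¬r ∨ p   (double negation)
≡ ¬r ∨ p   (simplify)

¬r ∨ p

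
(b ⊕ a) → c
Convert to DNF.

(b ⊕ a) → c
= ¬(b ⊕ a) ∨ c   [eliminate →]
= ¬((b ∧ ¬a) ∨ (¬b ∧ a)) ∨ c   [expand ⊕]
= (¬(b ∧ ¬a) ∧ ¬(¬b ∧ a)) ∨ c   [De Morgan]
= ((¬b ∨ ¬¬a) ∧ ¬(¬b ∧ a)) ∨ c   [De Morgan]
= ((¬b ∨ a) ∧ ¬(¬b ∧ a)) ∨ c   [double negation]
= ((¬b ∨ a) ∧ (¬¬b ∨ ¬a)) ∨ c   [De Morgan]
= ((¬b ∨ a) ∧ (b ∨ ¬a)) ∨ c   [double negation]
= (¬b ∧ b) ∨ (¬b ∧ ¬a) ∨ (a ∧ b) ∨ (a ∧ ¬a) ∨ c   [distribute ∧ over ∨]
= (¬b ∧ ¬a) ∨ (a ∧ b) ∨ c   [simplify]

(¬b ∧ ¬a) ∨ (a ∧ b) ∨ c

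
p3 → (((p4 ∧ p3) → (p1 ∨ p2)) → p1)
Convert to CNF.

p3 → (((p4 ∧ p3) → (p1 ∨ p2)) → p1)
= ¬p3 ∨ (((p4 ∧ p3) → (p1 ∨ p2)) → p1)   (eliminate →)
= ¬p3 ∨ ¬((p4 ∧ p3) → (p1 ∨ p2)) ∨ p1   (eliminate →)
= ¬p3 ∨ ¬(¬(p4 ∧ p3) ∨ p1 ∨ p2) ∨ p1   (eliminate →)
= ¬p3 ∨ (¬¬(p4 ∧ p3) ∧ ¬p1 ∧ ¬p2) ∨ p1   (De Morgan)
= ¬p3 ∨ (p4 ∧ p3 ∧ ¬p1 ∧ ¬p2) ∨ p1   (double negation)
= (¬p3 ∨ p4 ∨ p1) ∧ (¬p3 ∨ p3 ∨ p1) ∧ (¬p3 ∨ ¬p1 ∨ p1) ∧ (¬p3 ∨ ¬p2 ∨ p1)   (distribute ∨ over ∧)
= (¬p3 ∨ p4 ∨ p1) ∧ (¬p3 ∨ ¬p2 ∨ p1)   (simplify)

(¬p3 ∨ p4 ∨ p1) ∧ (¬p3 ∨ ¬p2 ∨ p1)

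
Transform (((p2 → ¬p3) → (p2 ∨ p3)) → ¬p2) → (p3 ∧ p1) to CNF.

(p2 ∨ p3) ∧ (p2 ∨ p1)

(((p2 → ¬p3) → (p2 ∨ p3)) → ¬p2) → (p3 ∧ p1)
⇔ ¬(((p2 → ¬p3) → (p2 ∨ p3)) → ¬p2) ∨ (p3 ∧ p1)   [eliminate →]
⇔ ¬(¬((p2 → ¬p3) → (p2 ∨ p3)) ∨ ¬p2) ∨ (p3 ∧ p1)   [eliminate →]
⇔ ¬(¬(¬(p2 → ¬p3) ∨ p2 ∨ p3) ∨ ¬p2) ∨ (p3 ∧ p1)   [eliminate →]
⇔ ¬(¬(¬(¬p2 ∨ ¬p3) ∨ p2 ∨ p3) ∨ ¬p2) ∨ (p3 ∧ p1)   [eliminate →]
⇔ (¬¬(¬(¬p2 ∨ ¬p3) ∨ p2 ∨ p3) ∧ ¬¬p2) ∨ (p3 ∧ p1)   [De Morgan]
⇔ ((¬(¬p2 ∨ ¬p3) ∨ p2 ∨ p3) ∧ ¬¬p2) ∨ (p3 ∧ p1)   [double negation]
⇔ (((¬¬p2 ∧ ¬¬p3) ∨ p2 ∨ p3) ∧ ¬¬p2) ∨ (p3 ∧ p1)   [De Morgan]
⇔ (((p2 ∧ ¬¬p3) ∨ p2 ∨ p3) ∧ ¬¬p2) ∨ (p3 ∧ p1)   [double negation]
⇔ (((p2 ∧ p3) ∨ p2 ∨ p3) ∧ ¬¬p2) ∨ (p3 ∧ p1)   [double negation]
⇔ (((p2 ∧ p3) ∨ p2 ∨ p3) ∧ p2) ∨ (p3 ∧ p1)   [double negation]
⇔ (p2 ∨ p2 ∨ p3 ∨ p3) ∧ (p2 ∨ p2 ∨ p3 ∨ p1) ∧ (p3 ∨ p2 ∨ p3 ∨ p3) ∧ (p3 ∨ p2 ∨ p3 ∨ p1) ∧ (p2 ∨ p3) ∧ (p2 ∨ p1)   [distribute ∨ over ∧]
⇔ (p2 ∨ p3) ∧ (p2 ∨ p1)   [simplify]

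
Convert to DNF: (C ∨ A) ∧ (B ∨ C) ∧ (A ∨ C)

C ∨ (A ∧ B)

(C ∨ A) ∧ (B ∨ C) ∧ (A ∨ C)
≡ (C ∧ B ∧ A) ∨ (C ∧ B ∧ C) ∨ (C ∧ C ∧ A) ∨ (C ∧ C ∧ C) ∨ (A ∧ B ∧ A) ∨ (A ∧ B ∧ C) ∨ (A ∧ C ∧ A) ∨ (A ∧ C ∧ C)   [distribute ∧ over ∨]
≡ C ∨ (A ∧ B)   [simplify]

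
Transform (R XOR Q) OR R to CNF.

R OR Q

(R XOR Q) OR R
= ((R OR Q) AND NOT (R AND Q)) OR R   (expand XOR)
= ((R OR Q) AND (NOT R OR NOT Q)) OR R   (De Morgan)
= (R OR Q OR R) AND (NOT R OR NOT Q OR R)   (distribute OR over AND)
= R OR Q   (simplify)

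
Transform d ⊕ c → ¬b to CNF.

d ⊕ c → ¬b
⇔ ¬(d ⊕ c) ∨ ¬b   — eliminate →
⇔ ¬((d ∨ c) ∧ ¬(d ∧ c)) ∨ ¬b   — expand ⊕
⇔ ¬(d ∨ c) ∨ ¬¬(d ∧ c) ∨ ¬b   — De Morgan
⇔ ¬d ∧ ¬c ∨ ¬¬(d ∧ c) ∨ ¬b   — De Morgan
⇔ ¬d ∧ ¬c ∨ d ∧ c ∨ ¬b   — double negation
⇔ (¬d ∨ d ∨ ¬b) ∧ (¬d ∨ c ∨ ¬b) ∧ (¬c ∨ d ∨ ¬b) ∧ (¬c ∨ c ∨ ¬b)   — distribute ∨ over ∧
⇔ (¬d ∨ c ∨ ¬b) ∧ (¬c ∨ d ∨ ¬b)   — simplify

(¬d ∨ c ∨ ¬b) ∧ (¬c ∨ d ∨ ¬b)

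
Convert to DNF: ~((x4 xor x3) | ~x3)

x3 & x4

~((x4 xor x3) | ~x3)
⇔ ~((x4 & ~x3) | (~x4 & x3) | ~x3)   (expand xor)
⇔ ~(x4 & ~x3) & ~(~x4 & x3) & ~~x3   (De Morgan)
⇔ (~x4 | ~~x3) & ~(~x4 & x3) & ~~x3   (De Morgan)
⇔ (~x4 | x3) & ~(~x4 & x3) & ~~x3   (double negation)
⇔ (~x4 | x3) & (~~x4 | ~x3) & ~~x3   (De Morgan)
⇔ (~x4 | x3) & (x4 | ~x3) & ~~x3   (double negation)
⇔ (~x4 | x3) & (x4 | ~x3) & x3   (double negation)
⇔ (~x4 & x4 & x3) | (~x4 & ~x3 & x3) | (x3 & x4 & x3) | (x3 & ~x3 & x3)   (distribute & over |)
⇔ x3 & x4   (simplify)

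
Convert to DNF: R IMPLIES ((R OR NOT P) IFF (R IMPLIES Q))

R IMPLIES ((R OR NOT P) IFF (R IMPLIES Q))
= NOT R OR ((R OR NOT P) IFF (R IMPLIES Q))   [eliminate IMPLIES]
= NOT R OR (((R OR NOT P) IMPLIES (R IMPLIES Q)) AND ((R IMPLIES Q) IMPLIES (R OR NOT P)))   [eliminate IFF]
= NOT R OR ((NOT (R OR NOT P) OR (R IMPLIES Q)) AND ((R IMPLIES Q) IMPLIES (R OR NOT P)))   [eliminate IMPLIES]
= NOT R OR ((NOT (R OR NOT P) OR NOT R OR Q) AND ((R IMPLIES Q) IMPLIES (R OR NOT P)))   [eliminate IMPLIES]
= NOT R OR ((NOT (R OR NOT P) OR NOT R OR Q) AND (NOT (R IMPLIES Q) OR R OR NOT P))   [eliminate IMPLIES]
= NOT R OR ((NOT (R OR NOT P) OR NOT R OR Q) AND (NOT (NOT R OR Q) OR R OR NOT P))   [eliminate IMPLIES]
= NOT R OR (((NOT R AND NOT NOT P) OR NOT R OR Q) AND (NOT (NOT R OR Q) OR R OR NOT P))   [De Morgan]
= NOT R OR (((NOT R AND P) OR NOT R OR Q) AND (NOT (NOT R OR Q) OR R OR NOT P))   [double negation]
= NOT R OR (((NOT R AND P) OR NOT R OR Q) AND ((NOT NOT R AND NOT Q) OR R OR NOT P))   [De Morgan]
= NOT R OR (((NOT R AND P) OR NOT R OR Q) AND ((R AND NOT Q) OR R OR NOT P))   [double negation]
= NOT R OR (NOT R AND P AND R AND NOT Q) OR (NOT R AND P AND R) OR (NOT R AND P AND NOT P) OR (NOT R AND R AND NOT Q) OR (NOT R AND R) OR (NOT R AND NOT P) OR (Q AND R AND NOT Q) OR (Q AND R) OR (Q AND NOT P)   [distribute AND over OR]
= NOT R OR (Q AND R) OR (Q AND NOT P)   [simplify]

NOT R OR (Q AND R) OR (Q AND NOT P)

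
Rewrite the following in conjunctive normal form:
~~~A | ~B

~~~A | ~B
≡ ~A | ~B

~A | ~B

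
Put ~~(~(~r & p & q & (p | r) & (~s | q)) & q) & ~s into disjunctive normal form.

(r & q & ~s) | (~p & q & ~s)

~~(~(~r & p & q & (p | r) & (~s | q)) & q) & ~s
= ~(~r & p & q & (p | r) & (~s | q)) & q & ~s   [double negation]
= (~~r | ~p | ~q | ~(p | r) | ~(~s | q)) & q & ~s   [De Morgan]
= (r | ~p | ~q | ~(p | r) | ~(~s | q)) & q & ~s   [double negation]
= (r | ~p | ~q | (~p & ~r) | ~(~s | q)) & q & ~s   [De Morgan]
= (r | ~p | ~q | (~p & ~r) | (~~s & ~q)) & q & ~s   [De Morgan]
= (r | ~p | ~q | (~p & ~r) | (s & ~q)) & q & ~s   [double negation]
= (r & q & ~s) | (~p & q & ~s) | (~q & q & ~s) | (~p & ~r & q & ~s) | (s & ~q & q & ~s)   [distribute & over |]
= (r & q & ~s) | (~p & q & ~s)   [simplify]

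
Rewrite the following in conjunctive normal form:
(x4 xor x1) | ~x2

(x4 | x1 | ~x2) & (~x4 | ~x1 | ~x2)

(x4 xor x1) | ~x2
⇔ ((x4 | x1) & ~(x4 & x1)) | ~x2
⇔ ((x4 | x1) & (~x4 | ~x1)) | ~x2
⇔ (x4 | x1 | ~x2) & (~x4 | ~x1 | ~x2)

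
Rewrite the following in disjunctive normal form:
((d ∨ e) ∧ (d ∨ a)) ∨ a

d ∨ a

((d ∨ e) ∧ (d ∨ a)) ∨ a
≡ (d ∧ d) ∨ (d ∧ a) ∨ (e ∧ d) ∨ (e ∧ a) ∨ a   — distribute ∧ over ∨
≡ d ∨ a   — simplify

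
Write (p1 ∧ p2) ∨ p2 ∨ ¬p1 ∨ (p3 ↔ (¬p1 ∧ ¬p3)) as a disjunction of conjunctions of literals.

(p1 ∧ p2) ∨ p2 ∨ ¬p1 ∨ (p3 ↔ (¬p1 ∧ ¬p3))
≡ (p1 ∧ p2) ∨ p2 ∨ ¬p1 ∨ ((p3 → (¬p1 ∧ ¬p3)) ∧ ((¬p1 ∧ ¬p3) → p3))   — eliminate ↔
≡ (p1 ∧ p2) ∨ p2 ∨ ¬p1 ∨ ((¬p3 ∨ (¬p1 ∧ ¬p3)) ∧ ((¬p1 ∧ ¬p3) → p3))   — eliminate →
≡ (p1 ∧ p2) ∨ p2 ∨ ¬p1 ∨ ((¬p3 ∨ (¬p1 ∧ ¬p3)) ∧ (¬(¬p1 ∧ ¬p3) ∨ p3))   — eliminate →
≡ (p1 ∧ p2) ∨ p2 ∨ ¬p1 ∨ ((¬p3 ∨ (¬p1 ∧ ¬p3)) ∧ (¬¬p1 ∨ ¬¬p3 ∨ p3))   — De Morgan
≡ (p1 ∧ p2) ∨ p2 ∨ ¬p1 ∨ ((¬p3 ∨ (¬p1 ∧ ¬p3)) ∧ (p1 ∨ ¬¬p3 ∨ p3))   — double negation
≡ (p1 ∧ p2) ∨ p2 ∨ ¬p1 ∨ ((¬p3 ∨ (¬p1 ∧ ¬p3)) ∧ (p1 ∨ p3 ∨ p3))   — double negation
≡ (p1 ∧ p2) ∨ p2 ∨ ¬p1 ∨ (¬p3 ∧ p1) ∨ (¬p3 ∧ p3) ∨ (¬p3 ∧ p3) ∨ (¬p1 ∧ ¬p3 ∧ p1) ∨ (¬p1 ∧ ¬p3 ∧ p3) ∨ (¬p1 ∧ ¬p3 ∧ p3)   — distribute ∧ over ∨
≡ p2 ∨ ¬p1 ∨ (¬p3 ∧ p1)   — simplify

p2 ∨ ¬p1 ∨ (¬p3 ∧ p1)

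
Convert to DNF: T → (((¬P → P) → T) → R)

¬T ∨ R

T → (((¬P → P) → T) → R)
⇔ ¬T ∨ (((¬P → P) → T) → R)
⇔ ¬T ∨ ¬((¬P → P) → T) ∨ R
⇔ ¬T ∨ ¬(¬(¬P → P) ∨ T) ∨ R
⇔ ¬T ∨ ¬(¬(¬¬P ∨ P) ∨ T) ∨ R
⇔ ¬T ∨ (¬¬(¬¬P ∨ P) ∧ ¬T) ∨ R
⇔ ¬T ∨ ((¬¬P ∨ P) ∧ ¬T) ∨ R
⇔ ¬T ∨ ((P ∨ P) ∧ ¬T) ∨ R
⇔ ¬T ∨ (P ∧ ¬T) ∨ (P ∧ ¬T) ∨ R
⇔ ¬T ∨ R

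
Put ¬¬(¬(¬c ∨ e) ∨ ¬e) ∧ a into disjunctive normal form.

¬¬(¬(¬c ∨ e) ∨ ¬e) ∧ a
⇔ (¬(¬c ∨ e) ∨ ¬e) ∧ a   [double negation]
⇔ ((¬¬c ∧ ¬e) ∨ ¬e) ∧ a   [De Morgan]
⇔ ((c ∧ ¬e) ∨ ¬e) ∧ a   [double negation]
⇔ (c ∧ ¬e ∧ a) ∨ (¬e ∧ a)   [distribute ∧ over ∨]
⇔ ¬e ∧ a   [simplify]

¬e ∧ a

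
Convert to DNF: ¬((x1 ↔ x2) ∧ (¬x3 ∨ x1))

x1 ∧ ¬x2 ∨ x2 ∧ ¬x1 ∨ x3 ∧ ¬x1

¬((x1 ↔ x2) ∧ (¬x3 ∨ x1))
≡ ¬((x1 → x2) ∧ (x2 → x1) ∧ (¬x3 ∨ x1))   (eliminate ↔)
≡ ¬((¬x1 ∨ x2) ∧ (x2 → x1) ∧ (¬x3 ∨ x1))   (eliminate →)
≡ ¬((¬x1 ∨ x2) ∧ (¬x2 ∨ x1) ∧ (¬x3 ∨ x1))   (eliminate →)
≡ ¬(¬x1 ∨ x2) ∨ ¬(¬x2 ∨ x1) ∨ ¬(¬x3 ∨ x1)   (De Morgan)
≡ ¬¬x1 ∧ ¬x2 ∨ ¬(¬x2 ∨ x1) ∨ ¬(¬x3 ∨ x1)   (De Morgan)
≡ x1 ∧ ¬x2 ∨ ¬(¬x2 ∨ x1) ∨ ¬(¬x3 ∨ x1)   (double negation)
≡ x1 ∧ ¬x2 ∨ ¬¬x2 ∧ ¬x1 ∨ ¬(¬x3 ∨ x1)   (De Morgan)
≡ x1 ∧ ¬x2 ∨ x2 ∧ ¬x1 ∨ ¬(¬x3 ∨ x1)   (double negation)
≡ x1 ∧ ¬x2 ∨ x2 ∧ ¬x1 ∨ ¬¬x3 ∧ ¬x1   (De Morgan)
≡ x1 ∧ ¬x2 ∨ x2 ∧ ¬x1 ∨ x3 ∧ ¬x1   (double negation)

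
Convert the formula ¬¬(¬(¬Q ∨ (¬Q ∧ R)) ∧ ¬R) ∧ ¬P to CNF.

Q ∧ ¬R ∧ ¬P

¬¬(¬(¬Q ∨ (¬Q ∧ R)) ∧ ¬R) ∧ ¬P
≡ ¬(¬Q ∨ (¬Q ∧ R)) ∧ ¬R ∧ ¬P   — double negation
≡ ¬¬Q ∧ ¬(¬Q ∧ R) ∧ ¬R ∧ ¬P   — De Morgan
≡ Q ∧ ¬(¬Q ∧ R) ∧ ¬R ∧ ¬P   — double negation
≡ Q ∧ (¬¬Q ∨ ¬R) ∧ ¬R ∧ ¬P   — De Morgan
≡ Q ∧ (Q ∨ ¬R) ∧ ¬R ∧ ¬P   — double negation
≡ Q ∧ ¬R ∧ ¬P   — simplify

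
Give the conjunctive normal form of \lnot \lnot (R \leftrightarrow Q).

(\lnot R \lor Q) \land (\lnot Q \lor R)

\lnot \lnot (R \leftrightarrow Q)
≡ \lnot \lnot ((R \to Q) \land (Q \to R))   [eliminate \leftrightarrow]
≡ \lnot \lnot ((\lnot R \lor Q) \land (Q \to R))   [eliminate \to]
≡ \lnot \lnot ((\lnot R \lor Q) \land (\lnot Q \lor R))   [eliminate \to]
≡ (\lnot R \lor Q) \land (\lnot Q \lor R)   [double negation]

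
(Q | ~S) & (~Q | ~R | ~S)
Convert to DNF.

(Q | ~S) & (~Q | ~R | ~S)
≡ (Q & ~Q) | (Q & ~R) | (Q & ~S) | (~S & ~Q) | (~S & ~R) | (~S & ~S)   — distribute & over |
≡ (Q & ~R) | ~S   — simplify

(Q & ~R) | ~S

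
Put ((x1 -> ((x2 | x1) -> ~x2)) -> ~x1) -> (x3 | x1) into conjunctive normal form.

x1 | x3

((x1 -> ((x2 | x1) -> ~x2)) -> ~x1) -> (x3 | x1)
≡ ~((x1 -> ((x2 | x1) -> ~x2)) -> ~x1) | x3 | x1   [eliminate ->]
≡ ~(~(x1 -> ((x2 | x1) -> ~x2)) | ~x1) | x3 | x1   [eliminate ->]
≡ ~(~(~x1 | ((x2 | x1) -> ~x2)) | ~x1) | x3 | x1   [eliminate ->]
≡ ~(~(~x1 | ~(x2 | x1) | ~x2) | ~x1) | x3 | x1   [eliminate ->]
≡ (~~(~x1 | ~(x2 | x1) | ~x2) & ~~x1) | x3 | x1   [De Morgan]
≡ ((~x1 | ~(x2 | x1) | ~x2) & ~~x1) | x3 | x1   [double negation]
≡ ((~x1 | (~x2 & ~x1) | ~x2) & ~~x1) | x3 | x1   [De Morgan]
≡ ((~x1 | (~x2 & ~x1) | ~x2) & x1) | x3 | x1   [double negation]
≡ (~x1 | ~x2 | ~x2 | x3 | x1) & (~x1 | ~x1 | ~x2 | x3 | x1) & (x1 | x3 | x1)   [distribute | over &]
≡ x1 | x3   [simplify]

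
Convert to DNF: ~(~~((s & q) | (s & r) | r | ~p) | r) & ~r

~(~~((s & q) | (s & r) | r | ~p) | r) & ~r
≡ ~~~((s & q) | (s & r) | r | ~p) & ~r & ~r   — De Morgan
≡ ~((s & q) | (s & r) | r | ~p) & ~r & ~r   — double negation
≡ ~(s & q) & ~(s & r) & ~r & ~~p & ~r & ~r   — De Morgan
≡ (~s | ~q) & ~(s & r) & ~r & ~~p & ~r & ~r   — De Morgan
≡ (~s | ~q) & (~s | ~r) & ~r & ~~p & ~r & ~r   — De Morgan
≡ (~s | ~q) & (~s | ~r) & ~r & p & ~r & ~r   — double negation
≡ (~s & ~s & ~r & p & ~r & ~r) | (~s & ~r & ~r & p & ~r & ~r) | (~q & ~s & ~r & p & ~r & ~r) | (~q & ~r & ~r & p & ~r & ~r)   — distribute & over |
≡ (~s & ~r & p) | (~q & ~r & p)   — simplify

(~s & ~r & p) | (~q & ~r & p)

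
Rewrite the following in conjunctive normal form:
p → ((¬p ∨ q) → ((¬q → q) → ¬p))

¬p ∨ ¬q

p → ((¬p ∨ q) → ((¬q → q) → ¬p))
⇔ ¬p ∨ ((¬p ∨ q) → ((¬q → q) → ¬p))   [eliminate →]
⇔ ¬p ∨ ¬(¬p ∨ q) ∨ ((¬q → q) → ¬p)   [eliminate →]
⇔ ¬p ∨ ¬(¬p ∨ q) ∨ ¬(¬q → q) ∨ ¬p   [eliminate →]
⇔ ¬p ∨ ¬(¬p ∨ q) ∨ ¬(¬¬q ∨ q) ∨ ¬p   [eliminate →]
⇔ ¬p ∨ (¬¬p ∧ ¬q) ∨ ¬(¬¬q ∨ q) ∨ ¬p   [De Morgan]
⇔ ¬p ∨ (p ∧ ¬q) ∨ ¬(¬¬q ∨ q) ∨ ¬p   [double negation]
⇔ ¬p ∨ (p ∧ ¬q) ∨ (¬¬¬q ∧ ¬q) ∨ ¬p   [De Morgan]
⇔ ¬p ∨ (p ∧ ¬q) ∨ (¬q ∧ ¬q) ∨ ¬p   [double negation]
⇔ (¬p ∨ p ∨ ¬q ∨ ¬p) ∧ (¬p ∨ p ∨ ¬q ∨ ¬p) ∧ (¬p ∨ ¬q ∨ ¬q ∨ ¬p) ∧ (¬p ∨ ¬q ∨ ¬q ∨ ¬p)   [distribute ∨ over ∧]
⇔ ¬p ∨ ¬q   [simplify]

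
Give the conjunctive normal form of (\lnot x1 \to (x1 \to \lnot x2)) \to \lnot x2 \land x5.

(\lnot x1 \to (x1 \to \lnot x2)) \to \lnot x2 \land x5
≡ \lnot (\lnot x1 \to (x1 \to \lnot x2)) \lor \lnot x2 \land x5   (eliminate \to)
≡ \lnot (\lnot \lnot x1 \lor (x1 \to \lnot x2)) \lor \lnot x2 \land x5   (eliminate \to)
≡ \lnot (\lnot \lnot x1 \lor \lnot x1 \lor \lnot x2) \lor \lnot x2 \land x5   (eliminate \to)
≡ \lnot \lnot \lnot x1 \land \lnot \lnot x1 \land \lnot \lnot x2 \lor \lnot x2 \land x5   (De Morgan)
≡ \lnot x1 \land \lnot \lnot x1 \land \lnot \lnot x2 \lor \lnot x2 \land x5   (double negation)
≡ \lnot x1 \land x1 \land \lnot \lnot x2 \lor \lnot x2 \land x5   (double negation)
≡ \lnot x1 \land x1 \land x2 \lor \lnot x2 \land x5   (double negation)
≡ (\lnot x1 \lor \lnot x2) \land (\lnot x1 \lor x5) \land (x1 \lor \lnot x2) \land (x1 \lor x5) \land (x2 \lor \lnot x2) \land (x2 \lor x5)   (distribute \lor over \land)
≡ (\lnot x1 \lor \lnot x2) \land (\lnot x1 \lor x5) \land (x1 \lor \lnot x2) \land (x1 \lor x5) \land (x2 \lor x5)   (simplify)

(\lnot x1 \lor \lnot x2) \land (\lnot x1 \lor x5) \land (x1 \lor \lnot x2) \land (x1 \lor x5) \land (x2 \lor x5)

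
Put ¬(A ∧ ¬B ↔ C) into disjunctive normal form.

¬(A ∧ ¬B ↔ C)
≡ ¬((A ∧ ¬B → C) ∧ (C → A ∧ ¬B))   (eliminate ↔)
≡ ¬((¬(A ∧ ¬B) ∨ C) ∧ (C → A ∧ ¬B))   (eliminate →)
≡ ¬((¬(A ∧ ¬B) ∨ C) ∧ (¬C ∨ A ∧ ¬B))   (eliminate →)
≡ ¬(¬(A ∧ ¬B) ∨ C) ∨ ¬(¬C ∨ A ∧ ¬B)   (De Morgan)
≡ ¬¬(A ∧ ¬B) ∧ ¬C ∨ ¬(¬C ∨ A ∧ ¬B)   (De Morgan)
≡ A ∧ ¬B ∧ ¬C ∨ ¬(¬C ∨ A ∧ ¬B)   (double negation)
≡ A ∧ ¬B ∧ ¬C ∨ ¬¬C ∧ ¬(A ∧ ¬B)   (De Morgan)
≡ A ∧ ¬B ∧ ¬C ∨ C ∧ ¬(A ∧ ¬B)   (double negation)
≡ A ∧ ¬B ∧ ¬C ∨ C ∧ (¬A ∨ ¬¬B)   (De Morgan)
≡ A ∧ ¬B ∧ ¬C ∨ C ∧ (¬A ∨ B)   (double negation)
≡ A ∧ ¬B ∧ ¬C ∨ C ∧ ¬A ∨ C ∧ B   (distribute ∧ over ∨)

A ∧ ¬B ∧ ¬C ∨ C ∧ ¬A ∨ C ∧ B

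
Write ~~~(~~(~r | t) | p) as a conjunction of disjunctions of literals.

r & ~t & ~p

~~~(~~(~r | t) | p)
⇔ ~(~~(~r | t) | p)   [double negation]
⇔ ~~~(~r | t) & ~p   [De Morgan]
⇔ ~(~r | t) & ~p   [double negation]
⇔ ~~r & ~t & ~p   [De Morgan]
⇔ r & ~t & ~p   [double negation]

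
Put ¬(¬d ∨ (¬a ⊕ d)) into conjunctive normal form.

¬(¬d ∨ (¬a ⊕ d))
≡ ¬(¬d ∨ ((¬a ∨ d) ∧ ¬(¬a ∧ d)))   [expand ⊕]
≡ ¬¬d ∧ ¬((¬a ∨ d) ∧ ¬(¬a ∧ d))   [De Morgan]
≡ d ∧ ¬((¬a ∨ d) ∧ ¬(¬a ∧ d))   [double negation]
≡ d ∧ (¬(¬a ∨ d) ∨ ¬¬(¬a ∧ d))   [De Morgan]
≡ d ∧ ((¬¬a ∧ ¬d) ∨ ¬¬(¬a ∧ d))   [De Morgan]
≡ d ∧ ((a ∧ ¬d) ∨ ¬¬(¬a ∧ d))   [double negation]
≡ d ∧ ((a ∧ ¬d) ∨ (¬a ∧ d))   [double negation]
≡ d ∧ (a ∨ ¬a) ∧ (a ∨ d) ∧ (¬d ∨ ¬a) ∧ (¬d ∨ d)   [distribute ∨ over ∧]
≡ d ∧ (¬d ∨ ¬a)   [simplify]

d ∧ (¬d ∨ ¬a)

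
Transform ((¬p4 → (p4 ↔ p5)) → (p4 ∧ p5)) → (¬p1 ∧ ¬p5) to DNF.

((¬p4 → (p4 ↔ p5)) → (p4 ∧ p5)) → (¬p1 ∧ ¬p5)
⇔ ¬((¬p4 → (p4 ↔ p5)) → (p4 ∧ p5)) ∨ (¬p1 ∧ ¬p5)   — eliminate →
⇔ ¬(¬(¬p4 → (p4 ↔ p5)) ∨ (p4 ∧ p5)) ∨ (¬p1 ∧ ¬p5)   — eliminate →
⇔ ¬(¬(¬¬p4 ∨ (p4 ↔ p5)) ∨ (p4 ∧ p5)) ∨ (¬p1 ∧ ¬p5)   — eliminate →
⇔ ¬(¬(¬¬p4 ∨ ((p4 → p5) ∧ (p5 → p4))) ∨ (p4 ∧ p5)) ∨ (¬p1 ∧ ¬p5)   — eliminate ↔
⇔ ¬(¬(¬¬p4 ∨ ((¬p4 ∨ p5) ∧ (p5 → p4))) ∨ (p4 ∧ p5)) ∨ (¬p1 ∧ ¬p5)   — eliminate →
⇔ ¬(¬(¬¬p4 ∨ ((¬p4 ∨ p5) ∧ (¬p5 ∨ p4))) ∨ (p4 ∧ p5)) ∨ (¬p1 ∧ ¬p5)   — eliminate →
⇔ (¬¬(¬¬p4 ∨ ((¬p4 ∨ p5) ∧ (¬p5 ∨ p4))) ∧ ¬(p4 ∧ p5)) ∨ (¬p1 ∧ ¬p5)   — De Morgan
⇔ ((¬¬p4 ∨ ((¬p4 ∨ p5) ∧ (¬p5 ∨ p4))) ∧ ¬(p4 ∧ p5)) ∨ (¬p1 ∧ ¬p5)   — double negation
⇔ ((p4 ∨ ((¬p4 ∨ p5) ∧ (¬p5 ∨ p4))) ∧ ¬(p4 ∧ p5)) ∨ (¬p1 ∧ ¬p5)   — double negation
⇔ ((p4 ∨ ((¬p4 ∨ p5) ∧ (¬p5 ∨ p4))) ∧ (¬p4 ∨ ¬p5)) ∨ (¬p1 ∧ ¬p5)   — De Morgan
⇔ (p4 ∧ ¬p4) ∨ (p4 ∧ ¬p5) ∨ (¬p4 ∧ ¬p5 ∧ ¬p4) ∨ (¬p4 ∧ ¬p5 ∧ ¬p5) ∨ (¬p4 ∧ p4 ∧ ¬p4) ∨ (¬p4 ∧ p4 ∧ ¬p5) ∨ (p5 ∧ ¬p5 ∧ ¬p4) ∨ (p5 ∧ ¬p5 ∧ ¬p5) ∨ (p5 ∧ p4 ∧ ¬p4) ∨ (p5 ∧ p4 ∧ ¬p5) ∨ (¬p1 ∧ ¬p5)   — distribute ∧ over ∨
⇔ (p4 ∧ ¬p5) ∨ (¬p4 ∧ ¬p5) ∨ (¬p1 ∧ ¬p5)   — simplify

(p4 ∧ ¬p5) ∨ (¬p4 ∧ ¬p5) ∨ (¬p1 ∧ ¬p5)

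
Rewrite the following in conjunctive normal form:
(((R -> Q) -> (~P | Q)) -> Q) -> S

(((R -> Q) -> (~P | Q)) -> Q) -> S
⇔ ~(((R -> Q) -> (~P | Q)) -> Q) | S   — eliminate ->
⇔ ~(~((R -> Q) -> (~P | Q)) | Q) | S   — eliminate ->
⇔ ~(~(~(R -> Q) | ~P | Q) | Q) | S   — eliminate ->
⇔ ~(~(~(~R | Q) | ~P | Q) | Q) | S   — eliminate ->
⇔ (~~(~(~R | Q) | ~P | Q) & ~Q) | S   — De Morgan
⇔ ((~(~R | Q) | ~P | Q) & ~Q) | S   — double negation
⇔ (((~~R & ~Q) | ~P | Q) & ~Q) | S   — De Morgan
⇔ (((R & ~Q) | ~P | Q) & ~Q) | S   — double negation
⇔ (R | ~P | Q | S) & (~Q | ~P | Q | S) & (~Q | S)   — distribute | over &
⇔ (R | ~P | Q | S) & (~Q | S)   — simplify

(R | ~P | Q | S) & (~Q | S)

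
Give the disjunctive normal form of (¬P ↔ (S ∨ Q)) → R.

(¬P ∧ ¬S ∧ ¬Q) ∨ (S ∧ P) ∨ (Q ∧ P) ∨ R

(¬P ↔ (S ∨ Q)) → R
⇔ ¬(¬P ↔ (S ∨ Q)) ∨ R
⇔ ¬((¬P → (S ∨ Q)) ∧ ((S ∨ Q) → ¬P)) ∨ R
⇔ ¬((¬¬P ∨ S ∨ Q) ∧ ((S ∨ Q) → ¬P)) ∨ R
⇔ ¬((¬¬P ∨ S ∨ Q) ∧ (¬(S ∨ Q) ∨ ¬P)) ∨ R
⇔ ¬(¬¬P ∨ S ∨ Q) ∨ ¬(¬(S ∨ Q) ∨ ¬P) ∨ R
⇔ (¬¬¬P ∧ ¬S ∧ ¬Q) ∨ ¬(¬(S ∨ Q) ∨ ¬P) ∨ R
⇔ (¬P ∧ ¬S ∧ ¬Q) ∨ ¬(¬(S ∨ Q) ∨ ¬P) ∨ R
⇔ (¬P ∧ ¬S ∧ ¬Q) ∨ (¬¬(S ∨ Q) ∧ ¬¬P) ∨ R
⇔ (¬P ∧ ¬S ∧ ¬Q) ∨ ((S ∨ Q) ∧ ¬¬P) ∨ R
⇔ (¬P ∧ ¬S ∧ ¬Q) ∨ ((S ∨ Q) ∧ P) ∨ R
⇔ (¬P ∧ ¬S ∧ ¬Q) ∨ (S ∧ P) ∨ (Q ∧ P) ∨ R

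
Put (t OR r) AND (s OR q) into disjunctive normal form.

(t AND s) OR (t AND q) OR (r AND s) OR (r AND q)

(t OR r) AND (s OR q)
⇔ (t AND s) OR (t AND q) OR (r AND s) OR (r AND q)   — distribute AND over OR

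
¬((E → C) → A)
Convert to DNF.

¬((E → C) → A)
⇔ ¬(¬(E → C) ∨ A)   [eliminate →]
⇔ ¬(¬(¬E ∨ C) ∨ A)   [eliminate →]
⇔ ¬¬(¬E ∨ C) ∧ ¬A   [De Morgan]
⇔ (¬E ∨ C) ∧ ¬A   [double negation]
⇔ (¬E ∧ ¬A) ∨ (C ∧ ¬A)   [distribute ∧ over ∨]

(¬E ∧ ¬A) ∨ (C ∧ ¬A)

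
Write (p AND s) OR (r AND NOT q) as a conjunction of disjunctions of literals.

(p AND s) OR (r AND NOT q)
⇔ (p OR r) AND (p OR NOT q) AND (s OR r) AND (s OR NOT q)   (distribute OR over AND)

(p OR r) AND (p OR NOT q) AND (s OR r) AND (s OR NOT q)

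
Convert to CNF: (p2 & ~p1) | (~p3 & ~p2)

(p2 & ~p1) | (~p3 & ~p2)
≡ (p2 | ~p3) & (p2 | ~p2) & (~p1 | ~p3) & (~p1 | ~p2)   [distribute | over &]
≡ (p2 | ~p3) & (~p1 | ~p3) & (~p1 | ~p2)   [simplify]

(p2 | ~p3) & (~p1 | ~p3) & (~p1 | ~p2)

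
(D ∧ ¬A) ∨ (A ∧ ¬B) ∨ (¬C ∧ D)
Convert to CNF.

(D ∨ A) ∧ (D ∨ ¬B) ∧ (¬A ∨ ¬B ∨ ¬C)

(D ∧ ¬A) ∨ (A ∧ ¬B) ∨ (¬C ∧ D)
≡ (D ∨ A ∨ ¬C) ∧ (D ∨ A ∨ D) ∧ (D ∨ ¬B ∨ ¬C) ∧ (D ∨ ¬B ∨ D) ∧ (¬A ∨ A ∨ ¬C) ∧ (¬A ∨ A ∨ D) ∧ (¬A ∨ ¬B ∨ ¬C) ∧ (¬A ∨ ¬B ∨ D)   [distribute ∨ over ∧]
≡ (D ∨ A) ∧ (D ∨ ¬B) ∧ (¬A ∨ ¬B ∨ ¬C)   [simplify]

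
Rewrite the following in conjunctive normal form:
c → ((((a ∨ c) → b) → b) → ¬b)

c → ((((a ∨ c) → b) → b) → ¬b)
⇔ ¬c ∨ ((((a ∨ c) → b) → b) → ¬b)   [eliminate →]
⇔ ¬c ∨ ¬(((a ∨ c) → b) → b) ∨ ¬b   [eliminate →]
⇔ ¬c ∨ ¬(¬((a ∨ c) → b) ∨ b) ∨ ¬b   [eliminate →]
⇔ ¬c ∨ ¬(¬(¬(a ∨ c) ∨ b) ∨ b) ∨ ¬b   [eliminate →]
⇔ ¬c ∨ (¬¬(¬(a ∨ c) ∨ b) ∧ ¬b) ∨ ¬b   [De Morgan]
⇔ ¬c ∨ ((¬(a ∨ c) ∨ b) ∧ ¬b) ∨ ¬b   [double negation]
⇔ ¬c ∨ (((¬a ∧ ¬c) ∨ b) ∧ ¬b) ∨ ¬b   [De Morgan]
⇔ (¬c ∨ ¬a ∨ b ∨ ¬b) ∧ (¬c ∨ ¬c ∨ b ∨ ¬b) ∧ (¬c ∨ ¬b ∨ ¬b)   [distribute ∨ over ∧]
⇔ ¬c ∨ ¬b   [simplify]

¬c ∨ ¬b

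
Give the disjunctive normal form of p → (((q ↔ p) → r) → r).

¬p ∨ (p ∧ q ∧ ¬r) ∨ r

p → (((q ↔ p) → r) → r)
≡ ¬p ∨ (((q ↔ p) → r) → r)   (eliminate →)
≡ ¬p ∨ ¬((q ↔ p) → r) ∨ r   (eliminate →)
≡ ¬p ∨ ¬(¬(q ↔ p) ∨ r) ∨ r   (eliminate →)
≡ ¬p ∨ ¬(¬((q → p) ∧ (p → q)) ∨ r) ∨ r   (eliminate ↔)
≡ ¬p ∨ ¬(¬((¬q ∨ p) ∧ (p → q)) ∨ r) ∨ r   (eliminate →)
≡ ¬p ∨ ¬(¬((¬q ∨ p) ∧ (¬p ∨ q)) ∨ r) ∨ r   (eliminate →)
≡ ¬p ∨ (¬¬((¬q ∨ p) ∧ (¬p ∨ q)) ∧ ¬r) ∨ r   (De Morgan)
≡ ¬p ∨ ((¬q ∨ p) ∧ (¬p ∨ q) ∧ ¬r) ∨ r   (double negation)
≡ ¬p ∨ (¬q ∧ ¬p ∧ ¬r) ∨ (¬q ∧ q ∧ ¬r) ∨ (p ∧ ¬p ∧ ¬r) ∨ (p ∧ q ∧ ¬r) ∨ r   (distribute ∧ over ∨)
≡ ¬p ∨ (p ∧ q ∧ ¬r) ∨ r   (simplify)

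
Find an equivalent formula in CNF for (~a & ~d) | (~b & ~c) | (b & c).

(~a & ~d) | (~b & ~c) | (b & c)
≡ (~a | ~b | b) & (~a | ~b | c) & (~a | ~c | b) & (~a | ~c | c) & (~d | ~b | b) & (~d | ~b | c) & (~d | ~c | b) & (~d | ~c | c)
≡ (~a | ~b | c) & (~a | ~c | b) & (~d | ~b | c) & (~d | ~c | b)

(~a | ~b | c) & (~a | ~c | b) & (~d | ~b | c) & (~d | ~c | b)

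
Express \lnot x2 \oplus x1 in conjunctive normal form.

(\lnot x2 \lor x1) \land (x2 \lor \lnot x1)

\lnot x2 \oplus x1
≡ (\lnot x2 \lor x1) \land \lnot (\lnot x2 \land x1)   — expand \oplus
≡ (\lnot x2 \lor x1) \land (\lnot \lnot x2 \lor \lnot x1)   — De Morgan
≡ (\lnot x2 \lor x1) \land (x2 \lor \lnot x1)   — double negation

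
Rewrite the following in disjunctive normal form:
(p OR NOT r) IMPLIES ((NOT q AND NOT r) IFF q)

(NOT p AND r) OR (r AND NOT q)

(p OR NOT r) IMPLIES ((NOT q AND NOT r) IFF q)
= NOT (p OR NOT r) OR ((NOT q AND NOT r) IFF q)   — eliminate IMPLIES
= NOT (p OR NOT r) OR (((NOT q AND NOT r) IMPLIES q) AND (q IMPLIES (NOT q AND NOT r)))   — eliminate IFF
= NOT (p OR NOT r) OR ((NOT (NOT q AND NOT r) OR q) AND (q IMPLIES (NOT q AND NOT r)))   — eliminate IMPLIES
= NOT (p OR NOT r) OR ((NOT (NOT q AND NOT r) OR q) AND (NOT q OR (NOT q AND NOT r)))   — eliminate IMPLIES
= (NOT p AND NOT NOT r) OR ((NOT (NOT q AND NOT r) OR q) AND (NOT q OR (NOT q AND NOT r)))   — De Morgan
= (NOT p AND r) OR ((NOT (NOT q AND NOT r) OR q) AND (NOT q OR (NOT q AND NOT r)))   — double negation
= (NOT p AND r) OR ((NOT NOT q OR NOT NOT r OR q) AND (NOT q OR (NOT q AND NOT r)))   — De Morgan
= (NOT p AND r) OR ((q OR NOT NOT r OR q) AND (NOT q OR (NOT q AND NOT r)))   — double negation
= (NOT p AND r) OR ((q OR r OR q) AND (NOT q OR (NOT q AND NOT r)))   — double negation
= (NOT p AND r) OR (q AND NOT q) OR (q AND NOT q AND NOT r) OR (r AND NOT q) OR (r AND NOT q AND NOT r) OR (q AND NOT q) OR (q AND NOT q AND NOT r)   — distribute AND over OR
= (NOT p AND r) OR (r AND NOT q)   — simplify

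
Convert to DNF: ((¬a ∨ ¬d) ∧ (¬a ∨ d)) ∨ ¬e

((¬a ∨ ¬d) ∧ (¬a ∨ d)) ∨ ¬e
≡ (¬a ∧ ¬a) ∨ (¬a ∧ d) ∨ (¬d ∧ ¬a) ∨ (¬d ∧ d) ∨ ¬e   (distribute ∧ over ∨)
≡ ¬a ∨ ¬e   (simplify)

¬a ∨ ¬e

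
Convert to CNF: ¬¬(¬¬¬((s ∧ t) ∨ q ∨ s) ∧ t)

¬q ∧ ¬s ∧ t

¬¬(¬¬¬((s ∧ t) ∨ q ∨ s) ∧ t)
⇔ ¬¬¬((s ∧ t) ∨ q ∨ s) ∧ t   [double negation]
⇔ ¬((s ∧ t) ∨ q ∨ s) ∧ t   [double negation]
⇔ ¬(s ∧ t) ∧ ¬q ∧ ¬s ∧ t   [De Morgan]
⇔ (¬s ∨ ¬t) ∧ ¬q ∧ ¬s ∧ t   [De Morgan]
⇔ ¬q ∧ ¬s ∧ t   [simplify]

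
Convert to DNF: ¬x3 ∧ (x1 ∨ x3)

¬x3 ∧ x1

¬x3 ∧ (x1 ∨ x3)
≡ (¬x3 ∧ x1) ∨ (¬x3 ∧ x3)   — distribute ∧ over ∨
≡ ¬x3 ∧ x1   — simplify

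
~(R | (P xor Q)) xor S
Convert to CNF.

(~R | S) & (~P | Q | S) & (~Q | P | S) & (R | P | Q | ~S) & (R | ~P | ~Q | ~S)

~(R | (P xor Q)) xor S
= (~(R | (P xor Q)) | S) & ~(~(R | (P xor Q)) & S)
= (~(R | ((P | Q) & ~(P & Q))) | S) & ~(~(R | (P xor Q)) & S)
= (~(R | ((P | Q) & ~(P & Q))) | S) & ~(~(R | ((P | Q) & ~(P & Q))) & S)
= ((~R & ~((P | Q) & ~(P & Q))) | S) & ~(~(R | ((P | Q) & ~(P & Q))) & S)
= ((~R & (~(P | Q) | ~~(P & Q))) | S) & ~(~(R | ((P | Q) & ~(P & Q))) & S)
= ((~R & ((~P & ~Q) | ~~(P & Q))) | S) & ~(~(R | ((P | Q) & ~(P & Q))) & S)
= ((~R & ((~P & ~Q) | (P & Q))) | S) & ~(~(R | ((P | Q) & ~(P & Q))) & S)
= ((~R & ((~P & ~Q) | (P & Q))) | S) & (~~(R | ((P | Q) & ~(P & Q))) | ~S)
= ((~R & ((~P & ~Q) | (P & Q))) | S) & (R | ((P | Q) & ~(P & Q)) | ~S)
= ((~R & ((~P & ~Q) | (P & Q))) | S) & (R | ((P | Q) & (~P | ~Q)) | ~S)
= (~R | S) & (~P | P | S) & (~P | Q | S) & (~Q | P | S) & (~Q | Q | S) & (R | P | Q | ~S) & (R | ~P | ~Q | ~S)
= (~R | S) & (~P | Q | S) & (~Q | P | S) & (R | P | Q | ~S) & (R | ~P | ~Q | ~S)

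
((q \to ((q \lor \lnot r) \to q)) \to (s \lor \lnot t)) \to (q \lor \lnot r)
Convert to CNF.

(\lnot s \lor q \lor \lnot r) \land (t \lor q \lor \lnot r)

((q \to ((q \lor \lnot r) \to q)) \to (s \lor \lnot t)) \to (q \lor \lnot r)
⇔ \lnot ((q \to ((q \lor \lnot r) \to q)) \to (s \lor \lnot t)) \lor q \lor \lnot r
⇔ \lnot (\lnot (q \to ((q \lor \lnot r) \to q)) \lor s \lor \lnot t) \lor q \lor \lnot r
⇔ \lnot (\lnot (\lnot q \lor ((q \lor \lnot r) \to q)) \lor s \lor \lnot t) \lor q \lor \lnot r
⇔ \lnot (\lnot (\lnot q \lor \lnot (q \lor \lnot r) \lor q) \lor s \lor \lnot t) \lor q \lor \lnot r
⇔ (\lnot \lnot (\lnot q \lor \lnot (q \lor \lnot r) \lor q) \land \lnot s \land \lnot \lnot t) \lor q \lor \lnot r
⇔ ((\lnot q \lor \lnot (q \lor \lnot r) \lor q) \land \lnot s \land \lnot \lnot t) \lor q \lor \lnot r
⇔ ((\lnot q \lor (\lnot q \land \lnot \lnot r) \lor q) \land \lnot s \land \lnot \lnot t) \lor q \lor \lnot r
⇔ ((\lnot q \lor (\lnot q \land r) \lor q) \land \lnot s \land \lnot \lnot t) \lor q \lor \lnot r
⇔ ((\lnot q \lor (\lnot q \land r) \lor q) \land \lnot s \land t) \lor q \lor \lnot r
⇔ (\lnot q \lor \lnot q \lor q \lor q \lor \lnot r) \land (\lnot q \lor r \lor q \lor q \lor \lnot r) \land (\lnot s \lor q \lor \lnot r) \land (t \lor q \lor \lnot r)
⇔ (\lnot s \lor q \lor \lnot r) \land (t \lor q \lor \lnot r)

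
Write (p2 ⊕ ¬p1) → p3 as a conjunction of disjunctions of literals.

(¬p2 ∨ ¬p1 ∨ p3) ∧ (p1 ∨ p2 ∨ p3)

(p2 ⊕ ¬p1) → p3
= ¬(p2 ⊕ ¬p1) ∨ p3   [eliminate →]
= ¬((p2 ∨ ¬p1) ∧ ¬(p2 ∧ ¬p1)) ∨ p3   [expand ⊕]
= ¬(p2 ∨ ¬p1) ∨ ¬¬(p2 ∧ ¬p1) ∨ p3   [De Morgan]
= (¬p2 ∧ ¬¬p1) ∨ ¬¬(p2 ∧ ¬p1) ∨ p3   [De Morgan]
= (¬p2 ∧ p1) ∨ ¬¬(p2 ∧ ¬p1) ∨ p3   [double negation]
= (¬p2 ∧ p1) ∨ (p2 ∧ ¬p1) ∨ p3   [double negation]
= (¬p2 ∨ p2 ∨ p3) ∧ (¬p2 ∨ ¬p1 ∨ p3) ∧ (p1 ∨ p2 ∨ p3) ∧ (p1 ∨ ¬p1 ∨ p3)   [distribute ∨ over ∧]
= (¬p2 ∨ ¬p1 ∨ p3) ∧ (p1 ∨ p2 ∨ p3)   [simplify]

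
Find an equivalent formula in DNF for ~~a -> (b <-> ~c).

~~a -> (b <-> ~c)
⇔ ~~~a | (b <-> ~c)   [eliminate ->]
⇔ ~~~a | ((b -> ~c) & (~c -> b))   [eliminate <->]
⇔ ~~~a | ((~b | ~c) & (~c -> b))   [eliminate ->]
⇔ ~~~a | ((~b | ~c) & (~~c | b))   [eliminate ->]
⇔ ~a | ((~b | ~c) & (~~c | b))   [double negation]
⇔ ~a | ((~b | ~c) & (c | b))   [double negation]
⇔ ~a | (~b & c) | (~b & b) | (~c & c) | (~c & b)   [distribute & over |]
⇔ ~a | (~b & c) | (~c & b)   [simplify]

~a | (~b & c) | (~c & b)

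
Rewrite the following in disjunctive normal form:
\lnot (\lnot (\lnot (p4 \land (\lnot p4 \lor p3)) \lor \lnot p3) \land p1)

\lnot p4 \lor \lnot p3 \lor \lnot p1

\lnot (\lnot (\lnot (p4 \land (\lnot p4 \lor p3)) \lor \lnot p3) \land p1)
⇔ \lnot \lnot (\lnot (p4 \land (\lnot p4 \lor p3)) \lor \lnot p3) \lor \lnot p1
⇔ \lnot (p4 \land (\lnot p4 \lor p3)) \lor \lnot p3 \lor \lnot p1
⇔ \lnot p4 \lor \lnot (\lnot p4 \lor p3) \lor \lnot p3 \lor \lnot p1
⇔ \lnot p4 \lor (\lnot \lnot p4 \land \lnot p3) \lor \lnot p3 \lor \lnot p1
⇔ \lnot p4 \lor (p4 \land \lnot p3) \lor \lnot p3 \lor \lnot p1
⇔ \lnot p4 \lor \lnot p3 \lor \lnot p1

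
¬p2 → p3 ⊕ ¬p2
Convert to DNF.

¬p2 → p3 ⊕ ¬p2
≡ ¬¬p2 ∨ (p3 ⊕ ¬p2)   — eliminate →
≡ ¬¬p2 ∨ p3 ∧ ¬¬p2 ∨ ¬p3 ∧ ¬p2   — expand ⊕
≡ p2 ∨ p3 ∧ ¬¬p2 ∨ ¬p3 ∧ ¬p2   — double negation
≡ p2 ∨ p3 ∧ p2 ∨ ¬p3 ∧ ¬p2   — double negation
≡ p2 ∨ ¬p3 ∧ ¬p2   — simplify

p2 ∨ ¬p3 ∧ ¬p2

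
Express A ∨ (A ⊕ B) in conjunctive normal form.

A ∨ (A ⊕ B)
⇔ A ∨ ((A ∨ B) ∧ ¬(A ∧ B))   (expand ⊕)
⇔ A ∨ ((A ∨ B) ∧ (¬A ∨ ¬B))   (De Morgan)
⇔ (A ∨ A ∨ B) ∧ (A ∨ ¬A ∨ ¬B)   (distribute ∨ over ∧)
⇔ A ∨ B   (simplify)

A ∨ B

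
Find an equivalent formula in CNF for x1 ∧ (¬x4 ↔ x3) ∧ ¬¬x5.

x1 ∧ (¬x4 ↔ x3) ∧ ¬¬x5
= x1 ∧ (¬x4 → x3) ∧ (x3 → ¬x4) ∧ ¬¬x5   (eliminate ↔)
= x1 ∧ (¬¬x4 ∨ x3) ∧ (x3 → ¬x4) ∧ ¬¬x5   (eliminate →)
= x1 ∧ (¬¬x4 ∨ x3) ∧ (¬x3 ∨ ¬x4) ∧ ¬¬x5   (eliminate →)
= x1 ∧ (x4 ∨ x3) ∧ (¬x3 ∨ ¬x4) ∧ ¬¬x5   (double negation)
= x1 ∧ (x4 ∨ x3) ∧ (¬x3 ∨ ¬x4) ∧ x5   (double negation)

x1 ∧ (x4 ∨ x3) ∧ (¬x3 ∨ ¬x4) ∧ x5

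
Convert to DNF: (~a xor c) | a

(~a xor c) | a
= (~a & ~c) | (~~a & c) | a   — expand xor
= (~a & ~c) | (a & c) | a   — double negation
= (~a & ~c) | a   — simplify

(~a & ~c) | a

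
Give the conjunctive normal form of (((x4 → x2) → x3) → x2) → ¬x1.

(((x4 → x2) → x3) → x2) → ¬x1
⇔ ¬(((x4 → x2) → x3) → x2) ∨ ¬x1   [eliminate →]
⇔ ¬(¬((x4 → x2) → x3) ∨ x2) ∨ ¬x1   [eliminate →]
⇔ ¬(¬(¬(x4 → x2) ∨ x3) ∨ x2) ∨ ¬x1   [eliminate →]
⇔ ¬(¬(¬(¬x4 ∨ x2) ∨ x3) ∨ x2) ∨ ¬x1   [eliminate →]
⇔ (¬¬(¬(¬x4 ∨ x2) ∨ x3) ∧ ¬x2) ∨ ¬x1   [De Morgan]
⇔ ((¬(¬x4 ∨ x2) ∨ x3) ∧ ¬x2) ∨ ¬x1   [double negation]
⇔ (((¬¬x4 ∧ ¬x2) ∨ x3) ∧ ¬x2) ∨ ¬x1   [De Morgan]
⇔ (((x4 ∧ ¬x2) ∨ x3) ∧ ¬x2) ∨ ¬x1   [double negation]
⇔ (x4 ∨ x3 ∨ ¬x1) ∧ (¬x2 ∨ x3 ∨ ¬x1) ∧ (¬x2 ∨ ¬x1)   [distribute ∨ over ∧]
⇔ (x4 ∨ x3 ∨ ¬x1) ∧ (¬x2 ∨ ¬x1)   [simplify]

(x4 ∨ x3 ∨ ¬x1) ∧ (¬x2 ∨ ¬x1)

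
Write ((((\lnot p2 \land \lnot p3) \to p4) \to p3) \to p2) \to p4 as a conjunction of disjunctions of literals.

\lnot p2 \lor p4

((((\lnot p2 \land \lnot p3) \to p4) \to p3) \to p2) \to p4
≡ \lnot ((((\lnot p2 \land \lnot p3) \to p4) \to p3) \to p2) \lor p4   [eliminate \to]
≡ \lnot (\lnot (((\lnot p2 \land \lnot p3) \to p4) \to p3) \lor p2) \lor p4   [eliminate \to]
≡ \lnot (\lnot (\lnot ((\lnot p2 \land \lnot p3) \to p4) \lor p3) \lor p2) \lor p4   [eliminate \to]
≡ \lnot (\lnot (\lnot (\lnot (\lnot p2 \land \lnot p3) \lor p4) \lor p3) \lor p2) \lor p4   [eliminate \to]
≡ (\lnot \lnot (\lnot (\lnot (\lnot p2 \land \lnot p3) \lor p4) \lor p3) \land \lnot p2) \lor p4   [De Morgan]
≡ ((\lnot (\lnot (\lnot p2 \land \lnot p3) \lor p4) \lor p3) \land \lnot p2) \lor p4   [double negation]
≡ (((\lnot \lnot (\lnot p2 \land \lnot p3) \land \lnot p4) \lor p3) \land \lnot p2) \lor p4   [De Morgan]
≡ (((\lnot p2 \land \lnot p3 \land \lnot p4) \lor p3) \land \lnot p2) \lor p4   [double negation]
≡ (\lnot p2 \lor p3 \lor p4) \land (\lnot p3 \lor p3 \lor p4) \land (\lnot p4 \lor p3 \lor p4) \land (\lnot p2 \lor p4)   [distribute \lor over \land]
≡ \lnot p2 \lor p4   [simplify]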